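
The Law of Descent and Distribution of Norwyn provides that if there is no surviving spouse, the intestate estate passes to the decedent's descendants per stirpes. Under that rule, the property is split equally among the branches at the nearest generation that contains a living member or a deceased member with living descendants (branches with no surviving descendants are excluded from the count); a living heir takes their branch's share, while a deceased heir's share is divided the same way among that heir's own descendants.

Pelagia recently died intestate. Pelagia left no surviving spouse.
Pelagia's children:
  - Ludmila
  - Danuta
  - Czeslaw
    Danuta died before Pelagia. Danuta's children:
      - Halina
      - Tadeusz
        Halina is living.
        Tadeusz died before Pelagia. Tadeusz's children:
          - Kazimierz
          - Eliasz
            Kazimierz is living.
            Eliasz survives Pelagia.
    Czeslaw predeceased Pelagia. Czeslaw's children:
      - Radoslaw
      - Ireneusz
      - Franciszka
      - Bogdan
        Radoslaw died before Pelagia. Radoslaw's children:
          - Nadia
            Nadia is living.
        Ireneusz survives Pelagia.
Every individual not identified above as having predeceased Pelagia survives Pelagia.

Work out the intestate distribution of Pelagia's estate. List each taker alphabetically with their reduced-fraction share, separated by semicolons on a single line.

There is no surviving spouse, so the entire estate passes to Pelagia's descendants per stirpes.
The estate is divided into 3 equal shares of 1/3 among Ludmila, Danuta, Czeslaw.
Ludmila is living and takes 1/3.
Danuta predeceased; the 1/3 allotted to Danuta's branch passes to Danuta's issue by representation.
The 1/3 is divided into 2 equal shares of 1/6 among Halina, Tadeusz.
Halina is living and takes 1/6.
Tadeusz predeceased; the 1/6 allotted to Tadeusz's branch passes to Tadeusz's issue by representation.
The 1/6 is divided into 2 equal shares of 1/12 among Kazimierz, Eliasz.
Kazimierz is living and takes 1/12.
Eliasz is living and takes 1/12.
Czeslaw predeceased; the 1/3 allotted to Czeslaw's branch passes to Czeslaw's issue by representation.
The 1/3 is divided into 4 equal shares of 1/12 among Radoslaw, Ireneusz, Franciszka, Bogdan.
Radoslaw predeceased; the 1/12 allotted to Radoslaw's branch passes to Radoslaw's issue by representation.
Nadia is the sole taker at this level and receives the full 1/12.
Ireneusz is living and takes 1/12.
Franciszka is living and takes 1/12.
Bogdan is living and takes 1/12.

Bogdan 1/12; Eliasz 1/12; Franciszka 1/12; Halina 1/6; Ireneusz 1/12; Kazimierz 1/12; Ludmila 1/3; Nadia 1/12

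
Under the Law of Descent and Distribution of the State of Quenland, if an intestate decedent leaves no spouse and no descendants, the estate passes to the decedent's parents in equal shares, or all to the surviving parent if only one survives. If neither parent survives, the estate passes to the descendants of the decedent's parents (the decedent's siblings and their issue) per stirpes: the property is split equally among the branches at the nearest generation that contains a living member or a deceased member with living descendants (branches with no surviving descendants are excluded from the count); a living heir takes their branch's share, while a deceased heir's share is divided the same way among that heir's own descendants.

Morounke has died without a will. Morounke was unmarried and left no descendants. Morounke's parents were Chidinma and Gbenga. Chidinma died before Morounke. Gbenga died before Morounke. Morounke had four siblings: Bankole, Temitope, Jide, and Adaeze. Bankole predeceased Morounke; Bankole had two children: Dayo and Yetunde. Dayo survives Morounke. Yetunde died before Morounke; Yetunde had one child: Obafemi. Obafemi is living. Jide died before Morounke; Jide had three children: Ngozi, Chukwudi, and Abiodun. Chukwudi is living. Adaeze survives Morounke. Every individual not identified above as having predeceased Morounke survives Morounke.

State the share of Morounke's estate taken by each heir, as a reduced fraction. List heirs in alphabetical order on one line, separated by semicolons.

Neither parent survives and there are no descendants, so the estate passes to Morounke's siblings and their issue per stirpes.
The estate is divided into 4 equal shares of 1/4 among Bankole, Temitope, Jide, Adaeze.
Bankole predeceased; the 1/4 allotted to Bankole's branch passes to Bankole's issue by representation.
The 1/4 is divided into 2 equal shares of 1/8 among Dayo, Yetunde.
Dayo is living and takes 1/8.
Yetunde predeceased; the 1/8 allotted to Yetunde's branch passes to Yetunde's issue by representation.
Obafemi is the sole taker at this level and receives the full 1/8.
Temitope is living and takes 1/4.
Jide predeceased; the 1/4 allotted to Jide's branch passes to Jide's issue by representation.
The 1/4 is divided into 3 equal shares of 1/12 among Ngozi, Chukwudi, Abiodun.
Ngozi is living and takes 1/12.
Chukwudi is living and takes 1/12.
Abiodun is living and takes 1/12.
Adaeze is living and takes 1/4.

Abiodun 1/12; Adaeze 1/4; Chukwudi 1/12; Dayo 1/8; Ngozi 1/12; Obafemi 1/8; Temitope 1/4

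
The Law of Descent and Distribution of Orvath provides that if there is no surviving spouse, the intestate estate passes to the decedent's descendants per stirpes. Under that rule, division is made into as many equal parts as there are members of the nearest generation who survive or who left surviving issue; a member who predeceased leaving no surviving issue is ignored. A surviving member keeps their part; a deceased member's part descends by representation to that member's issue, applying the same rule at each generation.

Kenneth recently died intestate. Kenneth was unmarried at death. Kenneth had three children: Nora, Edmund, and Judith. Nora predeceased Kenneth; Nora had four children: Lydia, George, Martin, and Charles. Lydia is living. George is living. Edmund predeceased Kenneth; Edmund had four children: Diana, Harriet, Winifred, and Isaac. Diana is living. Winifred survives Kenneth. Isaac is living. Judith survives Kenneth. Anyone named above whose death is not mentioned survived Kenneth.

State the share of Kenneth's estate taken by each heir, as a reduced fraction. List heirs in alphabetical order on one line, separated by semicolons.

Charles 1/12; Diana 1/12; George 1/12; Harriet 1/12; Isaac 1/12; Judith 1/3; Lydia 1/12; Martin 1/12; Winifred 1/12

There is no surviving spouse, so the entire estate passes to Kenneth's descendants per stirpes.
The estate is divided into 3 equal shares of 1/3 among Nora, Edmund, Judith.
Nora predeceased; the 1/3 allotted to Nora's branch passes to Nora's issue by representation.
The 1/3 is divided into 4 equal shares of 1/12 among Lydia, George, Martin, Charles.
Lydia is living and takes 1/12.
George is living and takes 1/12.
Martin is living and takes 1/12.
Charles is living and takes 1/12.
Edmund predeceased; the 1/3 allotted to Edmund's branch passes to Edmund's issue by representation.
The 1/3 is divided into 4 equal shares of 1/12 among Diana, Harriet, Winifred, Isaac.
Diana is living and takes 1/12.
Harriet is living and takes 1/12.
Winifred is living and takes 1/12.
Isaac is living and takes 1/12.
Judith is living and takes 1/3.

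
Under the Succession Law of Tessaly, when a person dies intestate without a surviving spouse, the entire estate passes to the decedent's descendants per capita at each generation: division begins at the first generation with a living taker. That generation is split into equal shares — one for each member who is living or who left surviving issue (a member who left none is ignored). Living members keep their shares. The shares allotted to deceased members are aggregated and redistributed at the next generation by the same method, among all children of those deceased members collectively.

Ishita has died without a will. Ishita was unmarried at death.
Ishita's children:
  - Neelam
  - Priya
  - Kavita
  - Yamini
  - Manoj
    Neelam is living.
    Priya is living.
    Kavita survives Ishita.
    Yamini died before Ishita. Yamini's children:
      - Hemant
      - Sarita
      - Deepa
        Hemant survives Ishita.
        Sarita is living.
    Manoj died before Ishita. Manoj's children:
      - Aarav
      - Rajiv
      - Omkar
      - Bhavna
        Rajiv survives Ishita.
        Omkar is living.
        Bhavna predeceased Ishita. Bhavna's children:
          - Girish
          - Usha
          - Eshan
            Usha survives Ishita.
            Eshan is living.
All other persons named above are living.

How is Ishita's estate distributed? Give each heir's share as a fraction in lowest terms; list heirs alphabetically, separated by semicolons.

Aarav 2/35; Deepa 2/35; Eshan 2/105; Girish 2/105; Hemant 2/35; Kavita 1/5; Neelam 1/5; Omkar 2/35; Priya 1/5; Rajiv 2/35; Sarita 2/35; Usha 2/105

There is no surviving spouse, so the entire estate passes to Ishita's descendants per capita at each generation.
At generation 1 (Neelam, Priya, Kavita, Yamini, Manoj) there are 5 shares of (1)/5 = 1/5 each.
Living: Neelam, Priya, and Kavita — each takes 1/5.
Deceased: Yamini and Manoj. Their combined 2/5 is pooled and carried to generation 2.
At generation 2 (Hemant, Sarita, Deepa, Aarav, Rajiv, Omkar, Bhavna) there are 7 shares of (2/5)/7 = 2/35 each.
Living: Hemant, Sarita, Deepa, Aarav, Rajiv, and Omkar — each takes 2/35.
Deceased: Bhavna. That 2/35 share is carried to generation 3.
At generation 3 (Girish, Usha, Eshan) there are 3 shares of (2/35)/3 = 2/105 each.
Living: Girish, Usha, and Eshan — each takes 2/105.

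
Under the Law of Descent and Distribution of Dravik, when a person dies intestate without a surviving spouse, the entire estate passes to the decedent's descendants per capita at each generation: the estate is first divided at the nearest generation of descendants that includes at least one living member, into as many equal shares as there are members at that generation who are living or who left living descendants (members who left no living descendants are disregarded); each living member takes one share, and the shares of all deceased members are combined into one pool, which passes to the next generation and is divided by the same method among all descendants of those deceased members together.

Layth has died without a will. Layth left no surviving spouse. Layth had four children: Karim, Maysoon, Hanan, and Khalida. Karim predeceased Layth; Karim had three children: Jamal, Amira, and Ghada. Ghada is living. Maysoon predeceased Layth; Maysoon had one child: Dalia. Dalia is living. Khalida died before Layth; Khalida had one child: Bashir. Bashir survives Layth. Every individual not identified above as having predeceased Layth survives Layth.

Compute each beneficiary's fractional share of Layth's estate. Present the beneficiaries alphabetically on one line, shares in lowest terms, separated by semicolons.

Amira 3/20; Bashir 3/20; Dalia 3/20; Ghada 3/20; Hanan 1/4; Jamal 3/20

There is no surviving spouse, so the entire estate passes to Layth's descendants per capita at each generation.
At generation 1 (Karim, Maysoon, Hanan, Khalida) there are 4 shares of (1)/4 = 1/4 each.
Living: Hanan — each takes 1/4.
Deceased: Karim, Maysoon, and Khalida. Their combined 3/4 is pooled and carried to generation 2.
At generation 2 (Jamal, Amira, Ghada, Dalia, Bashir) there are 5 shares of (3/4)/5 = 3/20 each.
Living: Jamal, Amira, Ghada, Dalia, and Bashir — each takes 3/20.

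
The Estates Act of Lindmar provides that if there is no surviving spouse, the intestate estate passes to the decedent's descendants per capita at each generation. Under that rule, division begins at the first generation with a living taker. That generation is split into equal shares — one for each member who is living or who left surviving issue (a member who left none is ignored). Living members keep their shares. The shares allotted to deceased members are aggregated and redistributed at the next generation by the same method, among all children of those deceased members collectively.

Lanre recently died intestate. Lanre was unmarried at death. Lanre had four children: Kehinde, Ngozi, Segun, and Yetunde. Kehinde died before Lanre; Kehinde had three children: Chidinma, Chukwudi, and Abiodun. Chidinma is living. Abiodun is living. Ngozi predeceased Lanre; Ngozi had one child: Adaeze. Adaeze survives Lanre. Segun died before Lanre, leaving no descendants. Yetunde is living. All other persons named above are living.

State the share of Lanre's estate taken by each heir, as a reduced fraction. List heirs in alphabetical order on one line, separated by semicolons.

Abiodun 1/6; Adaeze 1/6; Chidinma 1/6; Chukwudi 1/6; Yetunde 1/3

There is no surviving spouse, so the entire estate passes to Lanre's descendants per capita at each generation.
At generation 1 (Kehinde, Ngozi, Yetunde) there are 3 shares of (1)/3 = 1/3 each.
Living: Yetunde — each takes 1/3.
Deceased: Kehinde and Ngozi. Their combined 2/3 is pooled and carried to generation 2.
At generation 2 (Chidinma, Chukwudi, Abiodun, Adaeze) there are 4 shares of (2/3)/4 = 1/6 each.
Living: Chidinma, Chukwudi, Abiodun, and Adaeze — each takes 1/6.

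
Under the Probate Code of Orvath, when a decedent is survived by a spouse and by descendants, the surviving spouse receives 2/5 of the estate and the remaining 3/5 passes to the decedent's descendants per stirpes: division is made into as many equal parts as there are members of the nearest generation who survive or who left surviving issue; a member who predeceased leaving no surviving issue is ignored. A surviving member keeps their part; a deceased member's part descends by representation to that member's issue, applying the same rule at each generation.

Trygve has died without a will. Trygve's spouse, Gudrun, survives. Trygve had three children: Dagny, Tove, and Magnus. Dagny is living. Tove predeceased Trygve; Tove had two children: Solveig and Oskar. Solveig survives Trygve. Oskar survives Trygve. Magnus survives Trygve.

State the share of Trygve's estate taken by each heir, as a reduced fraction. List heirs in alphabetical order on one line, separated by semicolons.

Gudrun, as surviving spouse, takes 2/5.
The remaining 3/5 passes to Trygve's descendants per stirpes.
The 3/5 is divided into 3 equal shares of 1/5 among Dagny, Tove, Magnus.
Dagny is living and takes 1/5.
Tove predeceased; the 1/5 allotted to Tove's branch passes to Tove's issue by representation.
The 1/5 is divided into 2 equal shares of 1/10 among Solveig, Oskar.
Solveig is living and takes 1/10.
Oskar is living and takes 1/10.
Magnus is living and takes 1/5.

Dagny 1/5; Gudrun 2/5; Magnus 1/5; Oskar 1/10; Solveig 1/10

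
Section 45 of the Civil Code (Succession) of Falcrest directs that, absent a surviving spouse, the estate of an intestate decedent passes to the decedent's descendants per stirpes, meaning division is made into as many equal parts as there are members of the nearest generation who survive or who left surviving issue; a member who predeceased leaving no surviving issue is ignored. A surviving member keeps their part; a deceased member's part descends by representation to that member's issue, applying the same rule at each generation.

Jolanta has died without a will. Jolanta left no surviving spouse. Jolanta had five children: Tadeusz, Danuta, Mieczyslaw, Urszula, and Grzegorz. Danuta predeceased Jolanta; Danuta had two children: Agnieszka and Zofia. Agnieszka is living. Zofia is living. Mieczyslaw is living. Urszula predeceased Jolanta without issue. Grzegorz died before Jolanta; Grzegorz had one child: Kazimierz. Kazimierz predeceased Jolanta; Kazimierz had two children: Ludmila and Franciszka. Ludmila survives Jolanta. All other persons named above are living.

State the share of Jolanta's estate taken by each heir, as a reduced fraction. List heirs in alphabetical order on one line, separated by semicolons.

Agnieszka 1/8; Franciszka 1/8; Ludmila 1/8; Mieczyslaw 1/4; Tadeusz 1/4; Zofia 1/8

There is no surviving spouse, so the entire estate passes to Jolanta's descendants per stirpes.
Urszula left no surviving issue, so that branch lapses and is disregarded.
The estate is divided into 4 equal shares of 1/4 among Tadeusz, Danuta, Mieczyslaw, Grzegorz.
Tadeusz is living and takes 1/4.
Danuta predeceased; the 1/4 allotted to Danuta's branch passes to Danuta's issue by representation.
The 1/4 is divided into 2 equal shares of 1/8 among Agnieszka, Zofia.
Agnieszka is living and takes 1/8.
Zofia is living and takes 1/8.
Mieczyslaw is living and takes 1/4.
Grzegorz predeceased; the 1/4 allotted to Grzegorz's branch passes to Grzegorz's issue by representation.
Kazimierz's line is the sole branch at this level, so the full 1/4 passes to Kazimierz's issue by representation.
The 1/4 is divided into 2 equal shares of 1/8 among Ludmila, Franciszka.
Ludmila is living and takes 1/8.
Franciszka is living and takes 1/8.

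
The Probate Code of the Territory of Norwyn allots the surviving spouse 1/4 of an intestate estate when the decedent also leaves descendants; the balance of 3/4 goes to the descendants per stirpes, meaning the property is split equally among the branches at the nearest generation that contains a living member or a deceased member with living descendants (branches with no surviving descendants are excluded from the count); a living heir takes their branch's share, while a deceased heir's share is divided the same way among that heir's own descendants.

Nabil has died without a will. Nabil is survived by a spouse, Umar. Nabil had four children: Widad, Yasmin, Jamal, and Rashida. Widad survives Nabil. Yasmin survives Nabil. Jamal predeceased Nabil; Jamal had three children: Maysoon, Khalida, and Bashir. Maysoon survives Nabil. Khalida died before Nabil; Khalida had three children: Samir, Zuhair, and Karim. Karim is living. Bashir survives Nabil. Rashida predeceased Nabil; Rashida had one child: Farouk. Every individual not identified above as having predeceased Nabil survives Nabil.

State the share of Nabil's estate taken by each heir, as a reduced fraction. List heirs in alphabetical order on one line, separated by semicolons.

Bashir 1/16; Farouk 3/16; Karim 1/48; Maysoon 1/16; Samir 1/48; Umar 1/4; Widad 3/16; Yasmin 3/16; Zuhair 1/48

Umar, as surviving spouse, takes 1/4.
The remaining 3/4 passes to Nabil's descendants per stirpes.
The 3/4 is divided into 4 equal shares of 3/16 among Widad, Yasmin, Jamal, Rashida.
Widad is living and takes 3/16.
Yasmin is living and takes 3/16.
Jamal predeceased; the 3/16 allotted to Jamal's branch passes to Jamal's issue by representation.
The 3/16 is divided into 3 equal shares of 1/16 among Maysoon, Khalida, Bashir.
Maysoon is living and takes 1/16.
Khalida predeceased; the 1/16 allotted to Khalida's branch passes to Khalida's issue by representation.
The 1/16 is divided into 3 equal shares of 1/48 among Samir, Zuhair, Karim.
Samir is living and takes 1/48.
Zuhair is living and takes 1/48.
Karim is living and takes 1/48.
Bashir is living and takes 1/16.
Rashida predeceased; the 3/16 allotted to Rashida's branch passes to Rashida's issue by representation.
Farouk is the sole taker at this level and receives the full 3/16.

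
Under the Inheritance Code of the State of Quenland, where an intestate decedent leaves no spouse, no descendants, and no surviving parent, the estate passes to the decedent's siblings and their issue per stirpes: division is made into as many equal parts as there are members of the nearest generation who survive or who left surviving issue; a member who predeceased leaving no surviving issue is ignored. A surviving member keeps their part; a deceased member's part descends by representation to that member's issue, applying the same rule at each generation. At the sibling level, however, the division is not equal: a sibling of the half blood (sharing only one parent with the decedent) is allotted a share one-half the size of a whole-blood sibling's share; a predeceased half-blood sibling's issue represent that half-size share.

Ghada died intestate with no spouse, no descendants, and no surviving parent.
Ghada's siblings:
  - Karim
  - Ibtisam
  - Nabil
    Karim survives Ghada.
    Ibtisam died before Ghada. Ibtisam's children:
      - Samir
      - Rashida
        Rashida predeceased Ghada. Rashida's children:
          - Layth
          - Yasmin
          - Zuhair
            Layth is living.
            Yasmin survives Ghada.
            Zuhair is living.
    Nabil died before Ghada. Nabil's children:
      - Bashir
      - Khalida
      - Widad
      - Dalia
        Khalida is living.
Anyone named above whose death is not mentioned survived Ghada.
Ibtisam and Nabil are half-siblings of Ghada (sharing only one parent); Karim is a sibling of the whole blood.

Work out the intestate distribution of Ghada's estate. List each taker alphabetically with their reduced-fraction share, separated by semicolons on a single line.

Bashir 1/16; Dalia 1/16; Karim 1/2; Khalida 1/16; Layth 1/24; Samir 1/8; Widad 1/16; Yasmin 1/24; Zuhair 1/24

No spouse, descendants, or parent survives, so the estate passes to Ghada's siblings per stirpes.
Half-blood siblings count for one-half the weight of whole-blood siblings at the initial division.
Dividing 1 in proportion to weights (total weight 2): Karim (weight 1) → 1/2; Ibtisam (weight 1/2) → 1/4; Nabil (weight 1/2) → 1/4.
Karim is living and takes 1/2.
Ibtisam predeceased; the 1/4 allotted to Ibtisam's branch passes to Ibtisam's issue by representation.
The 1/4 is divided into 2 equal shares of 1/8 among Samir, Rashida.
Samir is living and takes 1/8.
Rashida predeceased; the 1/8 allotted to Rashida's branch passes to Rashida's issue by representation.
The 1/8 is divided into 3 equal shares of 1/24 among Layth, Yasmin, Zuhair.
Layth is living and takes 1/24.
Yasmin is living and takes 1/24.
Zuhair is living and takes 1/24.
Nabil predeceased; the 1/4 allotted to Nabil's branch passes to Nabil's issue by representation.
The 1/4 is divided into 4 equal shares of 1/16 among Bashir, Khalida, Widad, Dalia.
Bashir is living and takes 1/16.
Khalida is living and takes 1/16.
Widad is living and takes 1/16.
Dalia is living and takes 1/16.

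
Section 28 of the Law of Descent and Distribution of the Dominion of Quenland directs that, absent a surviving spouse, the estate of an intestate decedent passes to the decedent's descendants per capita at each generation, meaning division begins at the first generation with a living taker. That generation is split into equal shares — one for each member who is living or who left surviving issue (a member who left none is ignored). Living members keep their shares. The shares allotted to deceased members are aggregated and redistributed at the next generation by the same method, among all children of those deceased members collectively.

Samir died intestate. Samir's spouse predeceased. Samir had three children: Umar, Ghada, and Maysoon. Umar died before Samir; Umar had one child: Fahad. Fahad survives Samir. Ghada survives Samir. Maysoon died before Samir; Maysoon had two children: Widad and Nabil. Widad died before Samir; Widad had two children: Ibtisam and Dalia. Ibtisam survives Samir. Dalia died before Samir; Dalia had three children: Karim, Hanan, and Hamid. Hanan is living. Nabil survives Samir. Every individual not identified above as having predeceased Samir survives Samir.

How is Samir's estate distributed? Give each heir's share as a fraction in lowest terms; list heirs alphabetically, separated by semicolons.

Fahad 2/9; Ghada 1/3; Hamid 1/27; Hanan 1/27; Ibtisam 1/9; Karim 1/27; Nabil 2/9

There is no surviving spouse, so the entire estate passes to Samir's descendants per capita at each generation.
At generation 1 (Umar, Ghada, Maysoon) there are 3 shares of (1)/3 = 1/3 each.
Living: Ghada — each takes 1/3.
Deceased: Umar and Maysoon. Their combined 2/3 is pooled and carried to generation 2.
At generation 2 (Fahad, Widad, Nabil) there are 3 shares of (2/3)/3 = 2/9 each.
Living: Fahad and Nabil — each takes 2/9.
Deceased: Widad. That 2/9 share is carried to generation 3.
At generation 3 (Ibtisam, Dalia) there are 2 shares of (2/9)/2 = 1/9 each.
Living: Ibtisam — each takes 1/9.
Deceased: Dalia. That 1/9 share is carried to generation 4.
At generation 4 (Karim, Hanan, Hamid) there are 3 shares of (1/9)/3 = 1/27 each.
Living: Karim, Hanan, and Hamid — each takes 1/27.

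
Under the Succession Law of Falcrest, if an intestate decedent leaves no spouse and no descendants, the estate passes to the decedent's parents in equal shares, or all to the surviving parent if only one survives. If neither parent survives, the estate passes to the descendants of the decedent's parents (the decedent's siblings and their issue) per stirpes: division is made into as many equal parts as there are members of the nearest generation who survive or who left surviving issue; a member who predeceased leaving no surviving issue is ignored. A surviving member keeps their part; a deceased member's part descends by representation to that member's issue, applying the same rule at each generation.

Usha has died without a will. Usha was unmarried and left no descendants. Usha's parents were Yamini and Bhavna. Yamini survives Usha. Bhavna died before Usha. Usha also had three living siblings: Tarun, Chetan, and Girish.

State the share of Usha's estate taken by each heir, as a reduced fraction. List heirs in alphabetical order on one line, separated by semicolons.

Yamini 1

Only one parent, Yamini, survives, so Yamini takes the entire estate. The siblings take nothing because a surviving parent has priority.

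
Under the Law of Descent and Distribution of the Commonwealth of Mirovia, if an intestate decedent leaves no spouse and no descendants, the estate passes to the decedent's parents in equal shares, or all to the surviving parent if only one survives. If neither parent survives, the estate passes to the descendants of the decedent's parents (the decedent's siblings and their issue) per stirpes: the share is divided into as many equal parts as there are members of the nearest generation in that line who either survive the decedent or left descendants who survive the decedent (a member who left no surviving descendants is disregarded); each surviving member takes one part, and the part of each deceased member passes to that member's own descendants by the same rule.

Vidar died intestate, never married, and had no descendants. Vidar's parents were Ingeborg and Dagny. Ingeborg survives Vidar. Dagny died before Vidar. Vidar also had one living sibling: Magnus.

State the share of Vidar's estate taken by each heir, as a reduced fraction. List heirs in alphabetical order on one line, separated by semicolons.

Only one parent, Ingeborg, survives, so Ingeborg takes the entire estate. The siblings take nothing because a surviving parent has priority.

Ingeborg 1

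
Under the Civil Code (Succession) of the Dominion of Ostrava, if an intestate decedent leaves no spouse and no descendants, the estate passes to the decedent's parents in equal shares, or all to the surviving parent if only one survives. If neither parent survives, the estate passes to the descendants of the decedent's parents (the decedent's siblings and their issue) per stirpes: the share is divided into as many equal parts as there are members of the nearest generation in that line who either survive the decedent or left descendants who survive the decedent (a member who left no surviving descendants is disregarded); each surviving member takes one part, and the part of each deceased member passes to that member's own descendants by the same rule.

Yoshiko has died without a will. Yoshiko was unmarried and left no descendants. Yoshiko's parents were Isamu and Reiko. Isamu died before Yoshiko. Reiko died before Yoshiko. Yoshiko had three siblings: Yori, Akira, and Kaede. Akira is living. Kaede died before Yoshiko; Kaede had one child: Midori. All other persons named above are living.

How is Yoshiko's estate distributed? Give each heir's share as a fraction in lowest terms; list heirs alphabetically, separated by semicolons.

Akira 1/3; Midori 1/3; Yori 1/3

Neither parent survives and there are no descendants, so the estate passes to Yoshiko's siblings and their issue per stirpes.
The estate is divided into 3 equal shares of 1/3 among Yori, Akira, Kaede.
Yori is living and takes 1/3.
Akira is living and takes 1/3.
Kaede predeceased; the 1/3 allotted to Kaede's branch passes to Kaede's issue by representation.
Midori is the sole taker at this level and receives the full 1/3.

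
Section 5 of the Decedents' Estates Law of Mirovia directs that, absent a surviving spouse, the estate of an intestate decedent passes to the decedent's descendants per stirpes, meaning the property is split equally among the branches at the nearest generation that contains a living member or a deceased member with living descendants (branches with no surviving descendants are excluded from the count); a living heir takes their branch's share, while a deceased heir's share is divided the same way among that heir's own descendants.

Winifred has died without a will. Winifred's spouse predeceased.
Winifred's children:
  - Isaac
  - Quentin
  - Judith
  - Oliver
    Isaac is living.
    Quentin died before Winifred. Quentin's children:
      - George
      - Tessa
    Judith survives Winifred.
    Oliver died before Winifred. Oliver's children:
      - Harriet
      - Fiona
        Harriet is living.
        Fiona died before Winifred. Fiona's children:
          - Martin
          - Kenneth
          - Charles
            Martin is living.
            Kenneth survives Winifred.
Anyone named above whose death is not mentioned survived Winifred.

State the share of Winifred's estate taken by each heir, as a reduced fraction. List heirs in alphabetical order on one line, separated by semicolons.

There is no surviving spouse, so the entire estate passes to Winifred's descendants per stirpes.
The estate is divided into 4 equal shares of 1/4 among Isaac, Quentin, Judith, Oliver.
Isaac is living and takes 1/4.
Quentin predeceased; the 1/4 allotted to Quentin's branch passes to Quentin's issue by representation.
The 1/4 is divided into 2 equal shares of 1/8 among George, Tessa.
George is living and takes 1/8.
Tessa is living and takes 1/8.
Judith is living and takes 1/4.
Oliver predeceased; the 1/4 allotted to Oliver's branch passes to Oliver's issue by representation.
The 1/4 is divided into 2 equal shares of 1/8 among Harriet, Fiona.
Harriet is living and takes 1/8.
Fiona predeceased; the 1/8 allotted to Fiona's branch passes to Fiona's issue by representation.
The 1/8 is divided into 3 equal shares of 1/24 among Martin, Kenneth, Charles.
Martin is living and takes 1/24.
Kenneth is living and takes 1/24.
Charles is living and takes 1/24.

Charles 1/24; George 1/8; Harriet 1/8; Isaac 1/4; Judith 1/4; Kenneth 1/24; Martin 1/24; Tessa 1/8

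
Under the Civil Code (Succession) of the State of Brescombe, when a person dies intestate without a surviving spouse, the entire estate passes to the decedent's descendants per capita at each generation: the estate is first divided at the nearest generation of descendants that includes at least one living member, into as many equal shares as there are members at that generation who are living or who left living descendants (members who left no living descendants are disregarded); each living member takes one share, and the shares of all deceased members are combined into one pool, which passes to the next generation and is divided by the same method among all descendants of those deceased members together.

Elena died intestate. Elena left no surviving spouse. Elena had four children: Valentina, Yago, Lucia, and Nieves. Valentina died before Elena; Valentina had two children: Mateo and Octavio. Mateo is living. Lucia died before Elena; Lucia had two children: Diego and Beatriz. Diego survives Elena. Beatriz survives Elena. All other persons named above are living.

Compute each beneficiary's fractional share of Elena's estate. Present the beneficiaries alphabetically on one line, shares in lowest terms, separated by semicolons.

There is no surviving spouse, so the entire estate passes to Elena's descendants per capita at each generation.
At generation 1 (Valentina, Yago, Lucia, Nieves) there are 4 shares of (1)/4 = 1/4 each.
Living: Yago and Nieves — each takes 1/4.
Deceased: Valentina and Lucia. Their combined 1/2 is pooled and carried to generation 2.
At generation 2 (Mateo, Octavio, Diego, Beatriz) there are 4 shares of (1/2)/4 = 1/8 each.
Living: Mateo, Octavio, Diego, and Beatriz — each takes 1/8.

Beatriz 1/8; Diego 1/8; Mateo 1/8; Nieves 1/4; Octavio 1/8; Yago 1/4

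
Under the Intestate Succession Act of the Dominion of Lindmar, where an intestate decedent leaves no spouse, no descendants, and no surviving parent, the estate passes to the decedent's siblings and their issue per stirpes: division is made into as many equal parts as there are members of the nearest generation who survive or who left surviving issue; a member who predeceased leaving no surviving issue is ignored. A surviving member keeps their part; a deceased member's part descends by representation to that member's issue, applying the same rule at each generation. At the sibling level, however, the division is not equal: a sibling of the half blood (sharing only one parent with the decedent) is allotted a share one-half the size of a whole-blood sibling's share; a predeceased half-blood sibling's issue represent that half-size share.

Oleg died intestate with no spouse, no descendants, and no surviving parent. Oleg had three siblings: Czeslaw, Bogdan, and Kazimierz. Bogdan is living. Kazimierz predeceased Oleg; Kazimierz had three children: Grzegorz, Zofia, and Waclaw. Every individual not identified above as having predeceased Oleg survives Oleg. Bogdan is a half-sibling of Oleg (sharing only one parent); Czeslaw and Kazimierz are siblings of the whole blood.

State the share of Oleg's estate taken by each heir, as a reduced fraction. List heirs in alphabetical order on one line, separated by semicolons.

Bogdan 1/5; Czeslaw 2/5; Grzegorz 2/15; Waclaw 2/15; Zofia 2/15

No spouse, descendants, or parent survives, so the estate passes to Oleg's siblings per stirpes.
Half-blood siblings count for one-half the weight of whole-blood siblings at the initial division.
Dividing 1 in proportion to weights (total weight 5/2): Czeslaw (weight 1) → 2/5; Bogdan (weight 1/2) → 1/5; Kazimierz (weight 1) → 2/5.
Czeslaw is living and takes 2/5.
Bogdan is living and takes 1/5.
Kazimierz predeceased; the 2/5 allotted to Kazimierz's branch passes to Kazimierz's issue by representation.
The 2/5 is divided into 3 equal shares of 2/15 among Grzegorz, Zofia, Waclaw.
Grzegorz is living and takes 2/15.
Zofia is living and takes 2/15.
Waclaw is living and takes 2/15.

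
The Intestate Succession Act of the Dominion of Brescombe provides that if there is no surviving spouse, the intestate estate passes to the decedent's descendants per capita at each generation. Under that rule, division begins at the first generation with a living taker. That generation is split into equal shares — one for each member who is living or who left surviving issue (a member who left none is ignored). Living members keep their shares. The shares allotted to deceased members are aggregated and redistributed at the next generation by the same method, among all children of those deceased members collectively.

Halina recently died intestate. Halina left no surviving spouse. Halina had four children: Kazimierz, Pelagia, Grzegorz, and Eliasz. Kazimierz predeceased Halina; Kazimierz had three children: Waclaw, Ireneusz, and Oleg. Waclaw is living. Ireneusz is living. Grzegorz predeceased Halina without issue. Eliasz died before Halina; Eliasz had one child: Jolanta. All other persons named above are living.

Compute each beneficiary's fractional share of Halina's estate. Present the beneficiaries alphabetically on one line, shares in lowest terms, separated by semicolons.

Ireneusz 1/6; Jolanta 1/6; Oleg 1/6; Pelagia 1/3; Waclaw 1/6

There is no surviving spouse, so the entire estate passes to Halina's descendants per capita at each generation.
At generation 1 (Kazimierz, Pelagia, Eliasz) there are 3 shares of (1)/3 = 1/3 each.
Living: Pelagia — each takes 1/3.
Deceased: Kazimierz and Eliasz. Their combined 2/3 is pooled and carried to generation 2.
At generation 2 (Waclaw, Ireneusz, Oleg, Jolanta) there are 4 shares of (2/3)/4 = 1/6 each.
Living: Waclaw, Ireneusz, Oleg, and Jolanta — each takes 1/6.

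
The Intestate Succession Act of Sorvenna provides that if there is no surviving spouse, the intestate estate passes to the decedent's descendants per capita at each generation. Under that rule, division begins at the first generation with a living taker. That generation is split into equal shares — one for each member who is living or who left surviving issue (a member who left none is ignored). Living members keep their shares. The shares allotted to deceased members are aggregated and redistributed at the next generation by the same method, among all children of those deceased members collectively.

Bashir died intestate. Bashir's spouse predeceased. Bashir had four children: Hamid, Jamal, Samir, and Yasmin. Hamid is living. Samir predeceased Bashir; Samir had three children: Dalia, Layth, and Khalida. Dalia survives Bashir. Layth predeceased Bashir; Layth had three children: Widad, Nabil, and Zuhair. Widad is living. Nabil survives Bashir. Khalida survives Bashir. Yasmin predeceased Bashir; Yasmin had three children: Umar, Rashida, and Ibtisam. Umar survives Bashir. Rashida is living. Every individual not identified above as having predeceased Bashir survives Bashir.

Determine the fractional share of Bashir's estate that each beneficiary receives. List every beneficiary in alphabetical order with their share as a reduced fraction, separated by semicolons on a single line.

Dalia 1/12; Hamid 1/4; Ibtisam 1/12; Jamal 1/4; Khalida 1/12; Nabil 1/36; Rashida 1/12; Umar 1/12; Widad 1/36; Zuhair 1/36

There is no surviving spouse, so the entire estate passes to Bashir's descendants per capita at each generation.
At generation 1 (Hamid, Jamal, Samir, Yasmin) there are 4 shares of (1)/4 = 1/4 each.
Living: Hamid and Jamal — each takes 1/4.
Deceased: Samir and Yasmin. Their combined 1/2 is pooled and carried to generation 2.
At generation 2 (Dalia, Layth, Khalida, Umar, Rashida, Ibtisam) there are 6 shares of (1/2)/6 = 1/12 each.
Living: Dalia, Khalida, Umar, Rashida, and Ibtisam — each takes 1/12.
Deceased: Layth. That 1/12 share is carried to generation 3.
At generation 3 (Widad, Nabil, Zuhair) there are 3 shares of (1/12)/3 = 1/36 each.
Living: Widad, Nabil, and Zuhair — each takes 1/36.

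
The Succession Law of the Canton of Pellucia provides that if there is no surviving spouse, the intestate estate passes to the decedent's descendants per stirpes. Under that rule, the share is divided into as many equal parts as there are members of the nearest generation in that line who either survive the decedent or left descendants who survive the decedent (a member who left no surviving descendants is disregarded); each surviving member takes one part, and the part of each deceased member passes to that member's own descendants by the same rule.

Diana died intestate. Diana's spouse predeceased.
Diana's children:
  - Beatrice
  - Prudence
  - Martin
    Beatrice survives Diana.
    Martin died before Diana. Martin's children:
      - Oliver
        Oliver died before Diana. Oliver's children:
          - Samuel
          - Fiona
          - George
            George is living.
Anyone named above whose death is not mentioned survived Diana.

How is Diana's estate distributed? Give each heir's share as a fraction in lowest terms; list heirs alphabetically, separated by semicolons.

There is no surviving spouse, so the entire estate passes to Diana's descendants per stirpes.
The estate is divided into 3 equal shares of 1/3 among Beatrice, Prudence, Martin.
Beatrice is living and takes 1/3.
Prudence is living and takes 1/3.
Martin predeceased; the 1/3 allotted to Martin's branch passes to Martin's issue by representation.
Oliver's line is the sole branch at this level, so the full 1/3 passes to Oliver's issue by representation.
The 1/3 is divided into 3 equal shares of 1/9 among Samuel, Fiona, George.
Samuel is living and takes 1/9.
Fiona is living and takes 1/9.
George is living and takes 1/9.

Beatrice 1/3; Fiona 1/9; George 1/9; Prudence 1/3; Samuel 1/9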